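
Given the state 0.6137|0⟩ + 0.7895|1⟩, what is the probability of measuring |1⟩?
0.6233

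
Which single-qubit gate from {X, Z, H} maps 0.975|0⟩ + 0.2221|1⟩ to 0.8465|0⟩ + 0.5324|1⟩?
H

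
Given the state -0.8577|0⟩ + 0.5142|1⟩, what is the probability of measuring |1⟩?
0.2644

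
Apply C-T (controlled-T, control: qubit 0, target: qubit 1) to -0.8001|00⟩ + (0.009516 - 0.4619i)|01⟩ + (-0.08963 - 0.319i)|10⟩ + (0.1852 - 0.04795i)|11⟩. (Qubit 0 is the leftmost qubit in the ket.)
-0.8001|00⟩ + (0.009516 - 0.4619i)|01⟩ + (-0.08963 - 0.319i)|10⟩ + (0.1649 + 0.09705i)|11⟩

C-T leaves the control-|0⟩ kets |00⟩, |01⟩ unchanged and applies T to qubit 1 on the control-|1⟩ pair (|10⟩, |11⟩).
T = [[1, 0], [0, (1/√2 + (1/√2)i)]].
With a = amp(|10⟩) = (-0.08963 - 0.319i) and b = amp(|11⟩) = (0.1852 - 0.04795i):
new amp(|10⟩) = (1)·a = (-0.08963 - 0.319i)
new amp(|11⟩) = (1/√2 + (1/√2)i)·b = (0.1649 + 0.09705i)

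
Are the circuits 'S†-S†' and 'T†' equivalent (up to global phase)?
No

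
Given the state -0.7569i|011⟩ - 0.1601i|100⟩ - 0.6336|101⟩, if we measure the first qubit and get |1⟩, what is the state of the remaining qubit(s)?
-0.245i|00⟩ - 0.9695|01⟩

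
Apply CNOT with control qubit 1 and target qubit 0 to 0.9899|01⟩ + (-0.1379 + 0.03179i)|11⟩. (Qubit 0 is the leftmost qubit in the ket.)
(-0.1379 + 0.03179i)|01⟩ + 0.9899|11⟩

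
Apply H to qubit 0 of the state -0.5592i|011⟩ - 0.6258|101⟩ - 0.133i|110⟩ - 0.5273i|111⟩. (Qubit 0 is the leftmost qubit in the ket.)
-0.4425|001⟩ - 0.09405i|010⟩ - 0.7683i|011⟩ + 0.4425|101⟩ + 0.09405i|110⟩ - 0.02256i|111⟩

H on qubit 0 mixes each pair of kets that differ only in qubit 0: amplitudes (a, b) of (|…0…⟩, |…1…⟩) become ((a + b)/√2, (a − b)/√2). Kets absent from the input have amplitude 0.
(|001⟩, |101⟩): (a, b) = (0, -0.6258) → (-0.4425, 0.4425)
(|010⟩, |110⟩): (a, b) = (0, -0.133i) → (-0.09405i, 0.09405i)
(|011⟩, |111⟩): (a, b) = (-0.5592i, -0.5273i) → (-0.7683i, -0.02256i)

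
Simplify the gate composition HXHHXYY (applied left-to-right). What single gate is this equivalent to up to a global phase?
H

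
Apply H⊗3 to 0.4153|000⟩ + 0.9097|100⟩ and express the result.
0.4685|000⟩ + 0.4685|001⟩ + 0.4685|010⟩ + 0.4685|011⟩ - 0.1748|100⟩ - 0.1748|101⟩ - 0.1748|110⟩ - 0.1748|111⟩

H⊗3 gives amp(|y⟩) = (1/2√2) Σ_x (−1)^(x·y) amp(|x⟩), where x·y is the number of positions in which both x and y have a 1.
|000⟩: (0.4153 + 0.9097)/(2√2) = 0.4685
|001⟩: (0.4153 + 0.9097)/(2√2) = 0.4685
|010⟩: (0.4153 + 0.9097)/(2√2) = 0.4685
|011⟩: (0.4153 + 0.9097)/(2√2) = 0.4685
|100⟩: (0.4153 - 0.9097)/(2√2) = -0.1748
|101⟩: (0.4153 - 0.9097)/(2√2) = -0.1748
|110⟩: (0.4153 - 0.9097)/(2√2) = -0.1748
|111⟩: (0.4153 - 0.9097)/(2√2) = -0.1748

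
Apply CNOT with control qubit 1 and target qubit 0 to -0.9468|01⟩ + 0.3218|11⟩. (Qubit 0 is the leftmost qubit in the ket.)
0.3218|01⟩ - 0.9468|11⟩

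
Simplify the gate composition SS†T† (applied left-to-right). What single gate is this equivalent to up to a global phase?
T†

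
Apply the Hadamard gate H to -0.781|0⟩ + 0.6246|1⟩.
-0.1106|0⟩ - 0.9939|1⟩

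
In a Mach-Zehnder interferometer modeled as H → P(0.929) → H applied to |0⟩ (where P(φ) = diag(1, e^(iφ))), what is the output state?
(0.7993 + 0.4005i)|0⟩ + (0.2007 - 0.4005i)|1⟩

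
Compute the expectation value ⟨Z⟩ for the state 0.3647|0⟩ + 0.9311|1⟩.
-0.7339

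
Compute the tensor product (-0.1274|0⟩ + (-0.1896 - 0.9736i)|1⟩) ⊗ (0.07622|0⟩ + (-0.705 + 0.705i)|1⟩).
-0.00971|00⟩ + (0.08982 - 0.08982i)|01⟩ + (-0.01445 - 0.07421i)|10⟩ + (0.8201 + 0.5527i)|11⟩

amp(|b₁b₂…⟩) = product of the factor amplitudes for bits b₁, b₂, …; only kets whose every factor amplitude is nonzero survive.
|00⟩: (-0.1274)(0.07622) = -0.00971
|01⟩: (-0.1274)(-0.705 + 0.705i) = (0.08982 - 0.08982i)
|10⟩: (-0.1896 - 0.9736i)(0.07622) = (-0.01445 - 0.07421i)
|11⟩: (-0.1896 - 0.9736i)(-0.705 + 0.705i) = (0.8201 + 0.5527i)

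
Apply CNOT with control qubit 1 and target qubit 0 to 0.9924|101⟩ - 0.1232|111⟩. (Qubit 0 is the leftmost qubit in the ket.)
-0.1232|011⟩ + 0.9924|101⟩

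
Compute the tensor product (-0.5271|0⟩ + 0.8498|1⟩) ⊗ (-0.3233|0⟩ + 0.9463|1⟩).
0.1704|00⟩ - 0.4988|01⟩ - 0.2747|10⟩ + 0.8042|11⟩

amp(|b₁b₂…⟩) = product of the factor amplitudes for bits b₁, b₂, …; only kets whose every factor amplitude is nonzero survive.
|00⟩: (-0.5271)(-0.3233) = 0.1704
|01⟩: (-0.5271)(0.9463) = -0.4988
|10⟩: (0.8498)(-0.3233) = -0.2747
|11⟩: (0.8498)(0.9463) = 0.8042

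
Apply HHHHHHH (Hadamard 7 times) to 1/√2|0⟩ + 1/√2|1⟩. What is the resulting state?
|0⟩

H² = I, so H^7 = H: a single Hadamard. With (a, b) = (1/√2, 1/√2), H gives ((a + b)/√2, (a − b)/√2) = (1, 0).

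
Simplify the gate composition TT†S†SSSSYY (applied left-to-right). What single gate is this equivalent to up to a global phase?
S†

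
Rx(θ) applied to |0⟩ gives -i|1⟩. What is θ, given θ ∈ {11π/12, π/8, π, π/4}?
π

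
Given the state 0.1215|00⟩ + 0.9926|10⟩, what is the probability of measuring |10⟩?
0.9853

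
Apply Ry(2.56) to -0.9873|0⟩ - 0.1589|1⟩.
-0.1308|0⟩ - 0.9914|1⟩

Ry(2.56) = [[cos(θ/2), −sin(θ/2)], [sin(θ/2), cos(θ/2)]]; θ = 2.56, cos(θ/2) ≈ 0.286715, sin(θ/2) ≈ 0.958016.
With a = amp(|0⟩) = -0.9873 and b = amp(|1⟩) = -0.1589:
new amp(|0⟩) = (0.286715)·a + (-0.958016)·b = -0.1308
new amp(|1⟩) = (0.958016)·a + (0.286715)·b = -0.9914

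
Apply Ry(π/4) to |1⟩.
-0.3827|0⟩ + 0.9239|1⟩

Ry(π/4) = [[cos(θ/2), −sin(θ/2)], [sin(θ/2), cos(θ/2)]]; θ = π/4, cos(θ/2) ≈ 0.92388, sin(θ/2) ≈ 0.382683.
With a = amp(|0⟩) = 0 and b = amp(|1⟩) = 1:
new amp(|0⟩) = (0.92388)·a + (-0.382683)·b = -0.3827
new amp(|1⟩) = (0.382683)·a + (0.92388)·b = 0.9239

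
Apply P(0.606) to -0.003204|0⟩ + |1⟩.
-0.003204|0⟩ + (0.8219 + 0.5696i)|1⟩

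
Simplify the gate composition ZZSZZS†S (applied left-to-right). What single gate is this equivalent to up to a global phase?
S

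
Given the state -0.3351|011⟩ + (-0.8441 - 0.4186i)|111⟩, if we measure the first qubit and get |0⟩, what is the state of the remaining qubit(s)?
-|11⟩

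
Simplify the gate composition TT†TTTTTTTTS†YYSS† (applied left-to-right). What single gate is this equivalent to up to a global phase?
S†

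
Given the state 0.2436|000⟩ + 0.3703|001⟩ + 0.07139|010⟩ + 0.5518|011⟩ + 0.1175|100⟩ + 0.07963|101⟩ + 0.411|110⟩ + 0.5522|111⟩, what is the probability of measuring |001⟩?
0.1371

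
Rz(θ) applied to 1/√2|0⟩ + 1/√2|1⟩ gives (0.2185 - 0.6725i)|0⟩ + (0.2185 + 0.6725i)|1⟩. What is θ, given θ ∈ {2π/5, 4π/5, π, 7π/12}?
4π/5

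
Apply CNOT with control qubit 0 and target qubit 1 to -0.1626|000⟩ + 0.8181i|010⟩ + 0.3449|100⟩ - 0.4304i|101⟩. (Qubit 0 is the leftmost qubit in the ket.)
-0.1626|000⟩ + 0.8181i|010⟩ + 0.3449|110⟩ - 0.4304i|111⟩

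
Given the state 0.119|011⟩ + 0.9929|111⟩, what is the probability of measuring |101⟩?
0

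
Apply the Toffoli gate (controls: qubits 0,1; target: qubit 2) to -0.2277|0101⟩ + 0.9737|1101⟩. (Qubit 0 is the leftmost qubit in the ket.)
-0.2277|0101⟩ + 0.9737|1111⟩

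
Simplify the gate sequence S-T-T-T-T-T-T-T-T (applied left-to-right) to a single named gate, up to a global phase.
S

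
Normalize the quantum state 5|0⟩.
|0⟩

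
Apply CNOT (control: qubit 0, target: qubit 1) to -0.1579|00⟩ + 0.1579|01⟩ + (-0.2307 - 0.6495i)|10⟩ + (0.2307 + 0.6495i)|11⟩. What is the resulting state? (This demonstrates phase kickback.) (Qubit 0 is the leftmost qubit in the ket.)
-0.1579|00⟩ + 0.1579|01⟩ + (0.2307 + 0.6495i)|10⟩ + (-0.2307 - 0.6495i)|11⟩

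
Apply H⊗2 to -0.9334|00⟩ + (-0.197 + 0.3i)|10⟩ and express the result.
(-0.5652 + 0.15i)|00⟩ + (-0.5652 + 0.15i)|01⟩ + (-0.3682 - 0.15i)|10⟩ + (-0.3682 - 0.15i)|11⟩

H⊗2 gives amp(|y⟩) = (1/2) Σ_x (−1)^(x·y) amp(|x⟩), where x·y is the number of positions in which both x and y have a 1.
|00⟩: (-0.9334 + (-0.197 + 0.3i))/2 = (-0.5652 + 0.15i)
|01⟩: (-0.9334 + (-0.197 + 0.3i))/2 = (-0.5652 + 0.15i)
|10⟩: (-0.9334 - (-0.197 + 0.3i))/2 = (-0.3682 - 0.15i)
|11⟩: (-0.9334 - (-0.197 + 0.3i))/2 = (-0.3682 - 0.15i)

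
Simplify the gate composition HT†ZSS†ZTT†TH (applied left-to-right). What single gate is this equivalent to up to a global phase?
I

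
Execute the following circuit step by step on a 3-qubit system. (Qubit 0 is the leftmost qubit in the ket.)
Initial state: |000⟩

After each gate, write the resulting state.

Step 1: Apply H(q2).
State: 1/√2|000⟩ + 1/√2|001⟩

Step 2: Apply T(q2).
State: 1/√2|000⟩ + (1/2 + (1/2)i)|001⟩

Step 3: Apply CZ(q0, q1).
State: 1/√2|000⟩ + (1/2 + (1/2)i)|001⟩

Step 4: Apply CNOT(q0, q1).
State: 1/√2|000⟩ + (1/2 + (1/2)i)|001⟩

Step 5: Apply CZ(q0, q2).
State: 1/√2|000⟩ + (1/2 + (1/2)i)|001⟩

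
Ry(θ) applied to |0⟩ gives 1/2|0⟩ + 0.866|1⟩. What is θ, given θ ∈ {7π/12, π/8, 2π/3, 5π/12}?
2π/3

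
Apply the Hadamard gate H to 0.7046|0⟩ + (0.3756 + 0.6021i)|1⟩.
(0.7638 + 0.4257i)|0⟩ + (0.2326 - 0.4257i)|1⟩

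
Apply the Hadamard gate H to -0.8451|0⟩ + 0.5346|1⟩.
-0.2196|0⟩ - 0.9756|1⟩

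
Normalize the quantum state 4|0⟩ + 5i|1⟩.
0.6247|0⟩ + 0.7809i|1⟩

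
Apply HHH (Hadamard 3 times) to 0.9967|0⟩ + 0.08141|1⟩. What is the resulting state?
0.7623|0⟩ + 0.6472|1⟩

H² = I, so H^3 = H: a single Hadamard. With (a, b) = (0.9967, 0.08141), H gives ((a + b)/√2, (a − b)/√2) = (0.7623, 0.6472).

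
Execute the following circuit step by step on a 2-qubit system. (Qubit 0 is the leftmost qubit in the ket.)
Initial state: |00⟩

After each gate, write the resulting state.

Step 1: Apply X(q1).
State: |01⟩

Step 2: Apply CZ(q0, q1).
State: |01⟩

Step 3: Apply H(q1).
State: 1/√2|00⟩ - 1/√2|01⟩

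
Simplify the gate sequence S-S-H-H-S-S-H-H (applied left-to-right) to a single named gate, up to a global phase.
I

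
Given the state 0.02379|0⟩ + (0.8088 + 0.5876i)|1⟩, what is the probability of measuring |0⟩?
0.000566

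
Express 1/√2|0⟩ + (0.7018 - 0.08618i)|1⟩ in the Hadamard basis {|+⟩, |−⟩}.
(0.9962 - 0.06094i)|+⟩ + (0.003752 + 0.06094i)|−⟩

With |ψ⟩ = α|0⟩ + β|1⟩, the Hadamard-basis coefficients are ⟨+|ψ⟩ = (α + β)/√2 and ⟨−|ψ⟩ = (α − β)/√2.
Here α = 1/√2, β = (0.7018 - 0.08618i): (α + β)/√2 = (0.9962 - 0.06094i), (α − β)/√2 = (0.003752 + 0.06094i).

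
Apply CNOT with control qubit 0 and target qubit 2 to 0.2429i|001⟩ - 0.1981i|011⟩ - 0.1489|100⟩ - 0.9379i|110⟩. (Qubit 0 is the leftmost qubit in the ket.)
0.2429i|001⟩ - 0.1981i|011⟩ - 0.1489|101⟩ - 0.9379i|111⟩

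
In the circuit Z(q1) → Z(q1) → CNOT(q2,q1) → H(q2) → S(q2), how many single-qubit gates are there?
4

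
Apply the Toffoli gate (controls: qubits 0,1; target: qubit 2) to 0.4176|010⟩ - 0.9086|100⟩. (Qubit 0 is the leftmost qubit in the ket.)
0.4176|010⟩ - 0.9086|100⟩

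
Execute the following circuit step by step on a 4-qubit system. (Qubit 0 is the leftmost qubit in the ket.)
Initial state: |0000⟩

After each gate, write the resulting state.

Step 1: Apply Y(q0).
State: i|1000⟩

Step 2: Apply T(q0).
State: (-1/√2 + (1/√2)i)|1000⟩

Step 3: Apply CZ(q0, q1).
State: (-1/√2 + (1/√2)i)|1000⟩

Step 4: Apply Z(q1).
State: (-1/√2 + (1/√2)i)|1000⟩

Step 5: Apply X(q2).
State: (-1/√2 + (1/√2)i)|1010⟩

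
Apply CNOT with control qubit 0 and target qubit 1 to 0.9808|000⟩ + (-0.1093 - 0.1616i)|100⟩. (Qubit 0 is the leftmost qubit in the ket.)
0.9808|000⟩ + (-0.1093 - 0.1616i)|110⟩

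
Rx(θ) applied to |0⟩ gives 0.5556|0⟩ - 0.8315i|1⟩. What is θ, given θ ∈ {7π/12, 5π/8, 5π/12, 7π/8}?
5π/8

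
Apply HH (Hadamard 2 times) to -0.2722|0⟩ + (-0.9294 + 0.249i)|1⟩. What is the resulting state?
-0.2722|0⟩ + (-0.9294 + 0.249i)|1⟩

H² = I, so an even number of Hadamards cancels: H^2 = I and the state is unchanged.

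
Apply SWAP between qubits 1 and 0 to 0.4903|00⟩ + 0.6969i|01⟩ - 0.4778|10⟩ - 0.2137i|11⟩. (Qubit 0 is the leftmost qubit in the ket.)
0.4903|00⟩ - 0.4778|01⟩ + 0.6969i|10⟩ - 0.2137i|11⟩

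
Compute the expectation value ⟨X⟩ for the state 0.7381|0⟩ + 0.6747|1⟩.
0.996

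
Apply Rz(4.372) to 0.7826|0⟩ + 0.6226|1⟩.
(-0.4517 - 0.6391i)|0⟩ + (-0.3593 + 0.5084i)|1⟩

Rz(4.372) = [[e^(−iθ/2), 0], [0, e^(iθ/2)]] with e^(±iθ/2) = cos(θ/2) ± i·sin(θ/2); θ = 4.372, cos(θ/2) ≈ -0.577125, sin(θ/2) ≈ 0.816656.
With a = amp(|0⟩) = 0.7826 and b = amp(|1⟩) = 0.6226:
new amp(|0⟩) = (-0.577125 - 0.816656i)·a = (-0.4517 - 0.6391i)
new amp(|1⟩) = (-0.577125 + 0.816656i)·b = (-0.3593 + 0.5084i)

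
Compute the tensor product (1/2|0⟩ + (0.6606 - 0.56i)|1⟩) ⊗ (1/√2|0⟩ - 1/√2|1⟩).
1/√8|00⟩ - 1/√8|01⟩ + (0.4671 - 0.396i)|10⟩ + (-0.4671 + 0.396i)|11⟩

amp(|b₁b₂…⟩) = product of the factor amplitudes for bits b₁, b₂, …; only kets whose every factor amplitude is nonzero survive.
|00⟩: (1/2)(1/√2) = 1/√8
|01⟩: (1/2)(-1/√2) = -1/√8
|10⟩: (0.6606 - 0.56i)(1/√2) = (0.4671 - 0.396i)
|11⟩: (0.6606 - 0.56i)(-1/√2) = (-0.4671 + 0.396i)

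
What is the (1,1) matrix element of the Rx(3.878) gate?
-0.3599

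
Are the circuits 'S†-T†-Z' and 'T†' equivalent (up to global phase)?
No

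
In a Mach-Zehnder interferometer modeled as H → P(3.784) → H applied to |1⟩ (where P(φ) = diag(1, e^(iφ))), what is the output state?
(0.9003 + 0.2996i)|0⟩ + (0.09967 - 0.2996i)|1⟩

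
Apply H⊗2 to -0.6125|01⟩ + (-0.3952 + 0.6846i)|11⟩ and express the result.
(-0.5039 + 0.3423i)|00⟩ + (0.5039 - 0.3423i)|01⟩ + (-0.1087 - 0.3423i)|10⟩ + (0.1087 + 0.3423i)|11⟩

H⊗2 gives amp(|y⟩) = (1/2) Σ_x (−1)^(x·y) amp(|x⟩), where x·y is the number of positions in which both x and y have a 1.
|00⟩: (-0.6125 + (-0.3952 + 0.6846i))/2 = (-0.5039 + 0.3423i)
|01⟩: (0.6125 - (-0.3952 + 0.6846i))/2 = (0.5039 - 0.3423i)
|10⟩: (-0.6125 - (-0.3952 + 0.6846i))/2 = (-0.1087 - 0.3423i)
|11⟩: (0.6125 + (-0.3952 + 0.6846i))/2 = (0.1087 + 0.3423i)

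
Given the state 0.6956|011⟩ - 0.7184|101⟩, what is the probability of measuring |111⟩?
0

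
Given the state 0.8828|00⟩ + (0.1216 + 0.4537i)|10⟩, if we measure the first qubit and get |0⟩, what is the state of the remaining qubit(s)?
|0⟩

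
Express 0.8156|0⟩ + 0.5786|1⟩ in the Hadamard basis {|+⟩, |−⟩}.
0.9858|+⟩ + 0.1676|−⟩

With |ψ⟩ = α|0⟩ + β|1⟩, the Hadamard-basis coefficients are ⟨+|ψ⟩ = (α + β)/√2 and ⟨−|ψ⟩ = (α − β)/√2.
Here α = 0.8156, β = 0.5786: (α + β)/√2 = 0.9858, (α − β)/√2 = 0.1676.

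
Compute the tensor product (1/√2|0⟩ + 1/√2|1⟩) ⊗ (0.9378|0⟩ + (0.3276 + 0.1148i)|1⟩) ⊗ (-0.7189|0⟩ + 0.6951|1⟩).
-0.4767|000⟩ + 0.4609|001⟩ + (-0.1665 - 0.05836i)|010⟩ + (0.161 + 0.05643i)|011⟩ - 0.4767|100⟩ + 0.4609|101⟩ + (-0.1665 - 0.05836i)|110⟩ + (0.161 + 0.05643i)|111⟩

amp(|b₁b₂…⟩) = product of the factor amplitudes for bits b₁, b₂, …; only kets whose every factor amplitude is nonzero survive.
|000⟩: (1/√2)(0.9378)(-0.7189) = -0.4767
|001⟩: (1/√2)(0.9378)(0.6951) = 0.4609
|010⟩: (1/√2)(0.3276 + 0.1148i)(-0.7189) = (-0.1665 - 0.05836i)
|011⟩: (1/√2)(0.3276 + 0.1148i)(0.6951) = (0.161 + 0.05643i)
|100⟩: (1/√2)(0.9378)(-0.7189) = -0.4767
|101⟩: (1/√2)(0.9378)(0.6951) = 0.4609
|110⟩: (1/√2)(0.3276 + 0.1148i)(-0.7189) = (-0.1665 - 0.05836i)
|111⟩: (1/√2)(0.3276 + 0.1148i)(0.6951) = (0.161 + 0.05643i)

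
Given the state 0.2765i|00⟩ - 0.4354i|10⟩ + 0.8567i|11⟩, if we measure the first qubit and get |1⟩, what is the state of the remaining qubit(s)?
-0.4531i|0⟩ + 0.8915i|1⟩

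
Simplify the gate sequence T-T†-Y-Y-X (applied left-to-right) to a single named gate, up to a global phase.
X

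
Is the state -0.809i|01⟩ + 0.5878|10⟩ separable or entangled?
Entangled

Writing the state as a|00⟩ + b|01⟩ + c|10⟩ + d|11⟩, it is a product state iff ad − bc = 0.
Here (a, b, c, d) = (0, -0.809i, 0.5878, 0): ad − bc = (0)(0) − (-0.809i)(0.5878) = 0.4755i ≠ 0, so the state is entangled.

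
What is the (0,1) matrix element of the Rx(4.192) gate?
-0.8652i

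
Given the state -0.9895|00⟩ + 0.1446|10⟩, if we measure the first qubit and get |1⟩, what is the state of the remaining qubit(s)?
|0⟩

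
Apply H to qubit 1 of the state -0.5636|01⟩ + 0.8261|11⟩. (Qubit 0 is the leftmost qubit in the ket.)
-0.3985|00⟩ + 0.3985|01⟩ + 0.5841|10⟩ - 0.5841|11⟩

H on qubit 1 mixes each pair of kets that differ only in qubit 1: amplitudes (a, b) of (|…0…⟩, |…1…⟩) become ((a + b)/√2, (a − b)/√2). Kets absent from the input have amplitude 0.
(|00⟩, |01⟩): (a, b) = (0, -0.5636) → (-0.3985, 0.3985)
(|10⟩, |11⟩): (a, b) = (0, 0.8261) → (0.5841, -0.5841)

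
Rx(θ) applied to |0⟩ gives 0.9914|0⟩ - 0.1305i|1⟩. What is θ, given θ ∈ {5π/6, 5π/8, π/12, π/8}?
π/12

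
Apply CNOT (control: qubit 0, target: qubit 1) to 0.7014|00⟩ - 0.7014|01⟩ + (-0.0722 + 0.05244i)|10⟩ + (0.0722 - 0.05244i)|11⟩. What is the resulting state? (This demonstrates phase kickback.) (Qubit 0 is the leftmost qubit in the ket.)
0.7014|00⟩ - 0.7014|01⟩ + (0.0722 - 0.05244i)|10⟩ + (-0.0722 + 0.05244i)|11⟩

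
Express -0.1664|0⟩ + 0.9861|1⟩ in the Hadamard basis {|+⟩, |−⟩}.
0.5796|+⟩ - 0.8149|−⟩

With |ψ⟩ = α|0⟩ + β|1⟩, the Hadamard-basis coefficients are ⟨+|ψ⟩ = (α + β)/√2 and ⟨−|ψ⟩ = (α − β)/√2.
Here α = -0.1664, β = 0.9861: (α + β)/√2 = 0.5796, (α − β)/√2 = -0.8149.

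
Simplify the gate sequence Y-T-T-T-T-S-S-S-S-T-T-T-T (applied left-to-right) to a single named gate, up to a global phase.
Y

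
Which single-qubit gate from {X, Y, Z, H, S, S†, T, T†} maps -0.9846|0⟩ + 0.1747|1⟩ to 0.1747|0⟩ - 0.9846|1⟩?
X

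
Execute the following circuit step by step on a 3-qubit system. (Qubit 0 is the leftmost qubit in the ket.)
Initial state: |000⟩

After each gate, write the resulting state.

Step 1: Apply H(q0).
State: 1/√2|000⟩ + 1/√2|100⟩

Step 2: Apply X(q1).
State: 1/√2|010⟩ + 1/√2|110⟩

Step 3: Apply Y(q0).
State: -(1/√2)i|010⟩ + (1/√2)i|110⟩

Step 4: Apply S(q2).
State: -(1/√2)i|010⟩ + (1/√2)i|110⟩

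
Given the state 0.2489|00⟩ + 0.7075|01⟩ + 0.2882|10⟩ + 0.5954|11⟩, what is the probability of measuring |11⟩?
0.3545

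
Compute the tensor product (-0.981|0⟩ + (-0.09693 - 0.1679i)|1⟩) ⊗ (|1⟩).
-0.981|01⟩ + (-0.09693 - 0.1679i)|11⟩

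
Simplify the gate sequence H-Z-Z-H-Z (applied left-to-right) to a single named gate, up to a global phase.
Z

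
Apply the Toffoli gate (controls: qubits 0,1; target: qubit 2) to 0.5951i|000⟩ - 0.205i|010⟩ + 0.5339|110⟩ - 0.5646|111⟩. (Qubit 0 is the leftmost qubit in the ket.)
0.5951i|000⟩ - 0.205i|010⟩ - 0.5646|110⟩ + 0.5339|111⟩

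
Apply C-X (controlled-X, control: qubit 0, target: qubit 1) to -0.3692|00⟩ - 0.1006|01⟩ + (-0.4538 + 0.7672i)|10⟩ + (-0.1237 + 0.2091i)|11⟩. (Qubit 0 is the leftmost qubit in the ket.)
-0.3692|00⟩ - 0.1006|01⟩ + (-0.1237 + 0.2091i)|10⟩ + (-0.4538 + 0.7672i)|11⟩

C-X leaves the control-|0⟩ kets |00⟩, |01⟩ unchanged and applies X to qubit 1 on the control-|1⟩ pair (|10⟩, |11⟩).
X = [[0, 1], [1, 0]].
With a = amp(|10⟩) = (-0.4538 + 0.7672i) and b = amp(|11⟩) = (-0.1237 + 0.2091i):
new amp(|10⟩) = (1)·b = (-0.1237 + 0.2091i)
new amp(|11⟩) = (1)·a = (-0.4538 + 0.7672i)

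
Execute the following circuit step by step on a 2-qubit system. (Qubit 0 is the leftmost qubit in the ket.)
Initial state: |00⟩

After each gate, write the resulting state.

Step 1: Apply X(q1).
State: |01⟩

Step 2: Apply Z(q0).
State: |01⟩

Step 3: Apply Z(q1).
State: -|01⟩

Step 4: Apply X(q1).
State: -|00⟩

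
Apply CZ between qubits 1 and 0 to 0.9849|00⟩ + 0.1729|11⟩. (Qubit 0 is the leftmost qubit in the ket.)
0.9849|00⟩ - 0.1729|11⟩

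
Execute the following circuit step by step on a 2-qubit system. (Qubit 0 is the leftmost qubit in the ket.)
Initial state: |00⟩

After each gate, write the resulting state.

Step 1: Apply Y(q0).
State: i|10⟩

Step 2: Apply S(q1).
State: i|10⟩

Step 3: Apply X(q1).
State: i|11⟩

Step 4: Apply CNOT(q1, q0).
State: i|01⟩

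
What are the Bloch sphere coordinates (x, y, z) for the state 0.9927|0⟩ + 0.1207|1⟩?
(0.2396, 0, 0.9709)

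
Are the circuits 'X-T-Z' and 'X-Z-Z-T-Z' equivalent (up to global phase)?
Yes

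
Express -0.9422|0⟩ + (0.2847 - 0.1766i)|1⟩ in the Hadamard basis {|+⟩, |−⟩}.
(-0.4649 - 0.1249i)|+⟩ + (-0.8675 + 0.1249i)|−⟩

With |ψ⟩ = α|0⟩ + β|1⟩, the Hadamard-basis coefficients are ⟨+|ψ⟩ = (α + β)/√2 and ⟨−|ψ⟩ = (α − β)/√2.
Here α = -0.9422, β = (0.2847 - 0.1766i): (α + β)/√2 = (-0.4649 - 0.1249i), (α − β)/√2 = (-0.8675 + 0.1249i).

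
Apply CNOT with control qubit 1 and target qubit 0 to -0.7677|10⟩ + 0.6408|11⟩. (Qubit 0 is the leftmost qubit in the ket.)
0.6408|01⟩ - 0.7677|10⟩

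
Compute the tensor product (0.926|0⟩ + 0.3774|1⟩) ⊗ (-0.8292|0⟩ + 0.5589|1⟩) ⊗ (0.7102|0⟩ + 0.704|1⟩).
-0.5453|000⟩ - 0.5406|001⟩ + 0.3676|010⟩ + 0.3643|011⟩ - 0.2223|100⟩ - 0.2203|101⟩ + 0.1498|110⟩ + 0.1485|111⟩

amp(|b₁b₂…⟩) = product of the factor amplitudes for bits b₁, b₂, …; only kets whose every factor amplitude is nonzero survive.
|000⟩: (0.926)(-0.8292)(0.7102) = -0.5453
|001⟩: (0.926)(-0.8292)(0.704) = -0.5406
|010⟩: (0.926)(0.5589)(0.7102) = 0.3676
|011⟩: (0.926)(0.5589)(0.704) = 0.3643
|100⟩: (0.3774)(-0.8292)(0.7102) = -0.2223
|101⟩: (0.3774)(-0.8292)(0.704) = -0.2203
|110⟩: (0.3774)(0.5589)(0.7102) = 0.1498
|111⟩: (0.3774)(0.5589)(0.704) = 0.1485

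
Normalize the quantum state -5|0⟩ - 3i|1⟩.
-0.8575|0⟩ - 0.5145i|1⟩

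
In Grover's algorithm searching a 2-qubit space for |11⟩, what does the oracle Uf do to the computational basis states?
Uf|x⟩ = -|x⟩ if x = 11, else |x⟩ (phase flip on target)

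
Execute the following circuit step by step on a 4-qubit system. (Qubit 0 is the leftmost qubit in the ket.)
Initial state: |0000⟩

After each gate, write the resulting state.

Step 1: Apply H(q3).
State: 1/√2|0000⟩ + 1/√2|0001⟩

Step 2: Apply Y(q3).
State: -(1/√2)i|0000⟩ + (1/√2)i|0001⟩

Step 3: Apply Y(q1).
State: 1/√2|0100⟩ - 1/√2|0101⟩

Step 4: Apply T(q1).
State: (1/2 + (1/2)i)|0100⟩ + (-1/2 - (1/2)i)|0101⟩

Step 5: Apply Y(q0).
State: (-1/2 + (1/2)i)|1100⟩ + (1/2 - (1/2)i)|1101⟩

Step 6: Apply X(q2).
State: (-1/2 + (1/2)i)|1110⟩ + (1/2 - (1/2)i)|1111⟩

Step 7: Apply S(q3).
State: (-1/2 + (1/2)i)|1110⟩ + (1/2 + (1/2)i)|1111⟩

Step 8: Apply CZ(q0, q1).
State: (1/2 - (1/2)i)|1110⟩ + (-1/2 - (1/2)i)|1111⟩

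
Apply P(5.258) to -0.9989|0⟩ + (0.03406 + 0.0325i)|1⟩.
-0.9989|0⟩ + (0.04546 - 0.01225i)|1⟩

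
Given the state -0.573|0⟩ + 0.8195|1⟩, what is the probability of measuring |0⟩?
0.3283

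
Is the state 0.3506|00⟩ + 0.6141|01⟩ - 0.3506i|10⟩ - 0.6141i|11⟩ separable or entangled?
Separable

Writing the state as a|00⟩ + b|01⟩ + c|10⟩ + d|11⟩, it is a product state iff ad − bc = 0.
Here (a, b, c, d) = (0.3506, 0.6141, -0.3506i, -0.6141i): ad − bc = (0.3506)(-0.6141i) − (0.6141)(-0.3506i) = 0, so the state is separable.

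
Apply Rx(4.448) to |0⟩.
-0.6077|0⟩ - 0.7941i|1⟩

Rx(4.448) = [[cos(θ/2), −i·sin(θ/2)], [−i·sin(θ/2), cos(θ/2)]]; θ = 4.448, cos(θ/2) ≈ -0.607734, sin(θ/2) ≈ 0.794141.
With a = amp(|0⟩) = 1 and b = amp(|1⟩) = 0:
new amp(|0⟩) = (-0.607734)·a + (-0.794141i)·b = -0.6077
new amp(|1⟩) = (-0.794141i)·a + (-0.607734)·b = -0.7941i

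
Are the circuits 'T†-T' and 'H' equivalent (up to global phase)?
No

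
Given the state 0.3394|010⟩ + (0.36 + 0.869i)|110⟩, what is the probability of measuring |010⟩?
0.1152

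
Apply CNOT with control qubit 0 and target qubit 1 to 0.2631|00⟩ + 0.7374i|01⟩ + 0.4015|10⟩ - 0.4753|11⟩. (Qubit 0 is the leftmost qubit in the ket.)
0.2631|00⟩ + 0.7374i|01⟩ - 0.4753|10⟩ + 0.4015|11⟩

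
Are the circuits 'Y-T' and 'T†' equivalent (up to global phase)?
No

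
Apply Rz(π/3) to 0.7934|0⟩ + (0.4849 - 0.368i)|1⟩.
(0.6871 - 0.3967i)|0⟩ + (0.6039 - 0.07625i)|1⟩

Rz(π/3) = [[e^(−iθ/2), 0], [0, e^(iθ/2)]] with e^(±iθ/2) = cos(θ/2) ± i·sin(θ/2); θ = π/3, cos(θ/2) ≈ 0.866025, sin(θ/2) ≈ 0.5.
With a = amp(|0⟩) = 0.7934 and b = amp(|1⟩) = (0.4849 - 0.368i):
new amp(|0⟩) = (0.866025 - 0.5i)·a = (0.6871 - 0.3967i)
new amp(|1⟩) = (0.866025 + 0.5i)·b = (0.6039 - 0.07625i)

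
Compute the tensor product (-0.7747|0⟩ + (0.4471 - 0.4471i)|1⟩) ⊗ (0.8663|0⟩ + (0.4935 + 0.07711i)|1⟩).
-0.6711|00⟩ + (-0.3823 - 0.05974i)|01⟩ + (0.3873 - 0.3873i)|10⟩ + (0.2551 - 0.1862i)|11⟩

amp(|b₁b₂…⟩) = product of the factor amplitudes for bits b₁, b₂, …; only kets whose every factor amplitude is nonzero survive.
|00⟩: (-0.7747)(0.8663) = -0.6711
|01⟩: (-0.7747)(0.4935 + 0.07711i) = (-0.3823 - 0.05974i)
|10⟩: (0.4471 - 0.4471i)(0.8663) = (0.3873 - 0.3873i)
|11⟩: (0.4471 - 0.4471i)(0.4935 + 0.07711i) = (0.2551 - 0.1862i)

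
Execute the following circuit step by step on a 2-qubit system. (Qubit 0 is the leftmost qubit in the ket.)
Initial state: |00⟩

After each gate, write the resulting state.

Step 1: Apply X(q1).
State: |01⟩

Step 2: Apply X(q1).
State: |00⟩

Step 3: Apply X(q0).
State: |10⟩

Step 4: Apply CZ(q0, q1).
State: |10⟩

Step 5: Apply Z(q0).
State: -|10⟩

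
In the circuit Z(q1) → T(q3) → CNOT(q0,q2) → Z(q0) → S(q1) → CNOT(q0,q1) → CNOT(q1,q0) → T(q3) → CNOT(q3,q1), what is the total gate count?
9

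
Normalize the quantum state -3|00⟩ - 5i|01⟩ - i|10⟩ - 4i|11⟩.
-0.4201|00⟩ - 0.7001i|01⟩ - 0.14i|10⟩ - 0.5601i|11⟩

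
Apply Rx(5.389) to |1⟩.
-0.4323i|0⟩ - 0.9017|1⟩

Rx(5.389) = [[cos(θ/2), −i·sin(θ/2)], [−i·sin(θ/2), cos(θ/2)]]; θ = 5.389, cos(θ/2) ≈ -0.901708, sin(θ/2) ≈ 0.432346.
With a = amp(|0⟩) = 0 and b = amp(|1⟩) = 1:
new amp(|0⟩) = (-0.901708)·a + (-0.432346i)·b = -0.4323i
new amp(|1⟩) = (-0.432346i)·a + (-0.901708)·b = -0.9017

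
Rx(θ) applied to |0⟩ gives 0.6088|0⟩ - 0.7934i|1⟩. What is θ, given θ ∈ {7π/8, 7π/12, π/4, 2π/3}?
7π/12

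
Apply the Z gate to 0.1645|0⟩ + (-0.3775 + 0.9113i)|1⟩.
0.1645|0⟩ + (0.3775 - 0.9113i)|1⟩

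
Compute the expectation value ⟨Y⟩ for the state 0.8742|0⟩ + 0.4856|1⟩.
0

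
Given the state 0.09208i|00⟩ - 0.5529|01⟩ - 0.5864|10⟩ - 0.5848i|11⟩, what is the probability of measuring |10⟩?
0.3439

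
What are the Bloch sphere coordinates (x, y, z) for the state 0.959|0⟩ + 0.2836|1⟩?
(0.5439, 0, 0.8393)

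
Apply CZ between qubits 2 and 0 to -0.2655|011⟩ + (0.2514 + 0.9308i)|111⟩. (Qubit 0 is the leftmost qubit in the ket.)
-0.2655|011⟩ + (-0.2514 - 0.9308i)|111⟩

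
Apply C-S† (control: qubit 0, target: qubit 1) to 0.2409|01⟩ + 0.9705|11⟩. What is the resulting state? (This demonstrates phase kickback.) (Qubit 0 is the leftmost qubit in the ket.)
0.2409|01⟩ - 0.9705i|11⟩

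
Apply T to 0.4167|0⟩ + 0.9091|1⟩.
0.4167|0⟩ + (0.6428 + 0.6428i)|1⟩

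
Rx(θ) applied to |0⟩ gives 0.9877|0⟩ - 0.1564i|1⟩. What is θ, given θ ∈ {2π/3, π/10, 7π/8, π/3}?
π/10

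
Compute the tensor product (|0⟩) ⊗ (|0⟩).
|00⟩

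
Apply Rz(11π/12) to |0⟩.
(0.1305 - 0.9914i)|0⟩

Rz(11π/12) = [[e^(−iθ/2), 0], [0, e^(iθ/2)]] with e^(±iθ/2) = cos(θ/2) ± i·sin(θ/2); θ = 11π/12, cos(θ/2) ≈ 0.130526, sin(θ/2) ≈ 0.991445.
With a = amp(|0⟩) = 1 and b = amp(|1⟩) = 0:
new amp(|0⟩) = (0.130526 - 0.991445i)·a = (0.1305 - 0.9914i)
new amp(|1⟩) = (0.130526 + 0.991445i)·b = 0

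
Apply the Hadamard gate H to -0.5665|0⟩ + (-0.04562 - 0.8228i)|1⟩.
(-0.4328 - 0.5818i)|0⟩ + (-0.3683 + 0.5818i)|1⟩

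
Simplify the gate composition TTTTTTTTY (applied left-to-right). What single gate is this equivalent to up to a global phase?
Y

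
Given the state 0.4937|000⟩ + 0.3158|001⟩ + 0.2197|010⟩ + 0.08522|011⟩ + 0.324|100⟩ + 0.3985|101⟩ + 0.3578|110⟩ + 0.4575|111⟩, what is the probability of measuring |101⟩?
0.1588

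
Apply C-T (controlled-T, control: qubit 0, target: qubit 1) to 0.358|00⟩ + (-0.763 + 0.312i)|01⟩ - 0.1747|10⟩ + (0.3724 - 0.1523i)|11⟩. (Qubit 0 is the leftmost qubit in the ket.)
0.358|00⟩ + (-0.763 + 0.312i)|01⟩ - 0.1747|10⟩ + (0.371 + 0.1556i)|11⟩

C-T leaves the control-|0⟩ kets |00⟩, |01⟩ unchanged and applies T to qubit 1 on the control-|1⟩ pair (|10⟩, |11⟩).
T = [[1, 0], [0, (1/√2 + (1/√2)i)]].
With a = amp(|10⟩) = -0.1747 and b = amp(|11⟩) = (0.3724 - 0.1523i):
new amp(|10⟩) = (1)·a = -0.1747
new amp(|11⟩) = (1/√2 + (1/√2)i)·b = (0.371 + 0.1556i)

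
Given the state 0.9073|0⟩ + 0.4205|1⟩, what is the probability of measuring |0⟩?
0.8232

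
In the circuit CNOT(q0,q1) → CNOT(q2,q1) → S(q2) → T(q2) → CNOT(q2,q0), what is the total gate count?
5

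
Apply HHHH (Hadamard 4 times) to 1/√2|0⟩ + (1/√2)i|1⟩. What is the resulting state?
1/√2|0⟩ + (1/√2)i|1⟩

H² = I, so an even number of Hadamards cancels: H^4 = I and the state is unchanged.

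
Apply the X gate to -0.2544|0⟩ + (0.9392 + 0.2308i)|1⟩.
(0.9392 + 0.2308i)|0⟩ - 0.2544|1⟩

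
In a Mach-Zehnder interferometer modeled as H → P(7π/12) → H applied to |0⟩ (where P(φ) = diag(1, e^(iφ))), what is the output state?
(0.3706 + 0.483i)|0⟩ + (0.6294 - 0.483i)|1⟩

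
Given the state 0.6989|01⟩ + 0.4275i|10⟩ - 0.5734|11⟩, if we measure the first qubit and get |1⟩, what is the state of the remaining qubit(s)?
0.5977i|0⟩ - 0.8017|1⟩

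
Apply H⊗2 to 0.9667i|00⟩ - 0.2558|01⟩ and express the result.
(-0.1279 + 0.4834i)|00⟩ + (0.1279 + 0.4834i)|01⟩ + (-0.1279 + 0.4834i)|10⟩ + (0.1279 + 0.4834i)|11⟩

H⊗2 gives amp(|y⟩) = (1/2) Σ_x (−1)^(x·y) amp(|x⟩), where x·y is the number of positions in which both x and y have a 1.
|00⟩: (0.9667i - 0.2558)/2 = (-0.1279 + 0.4834i)
|01⟩: (0.9667i + 0.2558)/2 = (0.1279 + 0.4834i)
|10⟩: (0.9667i - 0.2558)/2 = (-0.1279 + 0.4834i)
|11⟩: (0.9667i + 0.2558)/2 = (0.1279 + 0.4834i)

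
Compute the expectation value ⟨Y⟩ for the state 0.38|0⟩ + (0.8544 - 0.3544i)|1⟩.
-0.2693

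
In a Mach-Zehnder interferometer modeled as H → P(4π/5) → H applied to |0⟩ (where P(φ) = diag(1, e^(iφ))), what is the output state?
(0.09549 + 0.2939i)|0⟩ + (0.9045 - 0.2939i)|1⟩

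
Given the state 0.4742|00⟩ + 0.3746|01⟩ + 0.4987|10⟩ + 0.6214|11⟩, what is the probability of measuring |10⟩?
0.2487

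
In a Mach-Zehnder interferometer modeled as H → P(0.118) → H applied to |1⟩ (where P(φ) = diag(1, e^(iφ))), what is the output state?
(0.003477 - 0.05886i)|0⟩ + (0.9965 + 0.05886i)|1⟩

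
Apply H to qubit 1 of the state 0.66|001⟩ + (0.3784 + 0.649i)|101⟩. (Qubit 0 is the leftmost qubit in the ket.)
0.4667|001⟩ + 0.4667|011⟩ + (0.2676 + 0.4589i)|101⟩ + (0.2676 + 0.4589i)|111⟩

H on qubit 1 mixes each pair of kets that differ only in qubit 1: amplitudes (a, b) of (|…0…⟩, |…1…⟩) become ((a + b)/√2, (a − b)/√2). Kets absent from the input have amplitude 0.
(|001⟩, |011⟩): (a, b) = (0.66, 0) → (0.4667, 0.4667)
(|101⟩, |111⟩): (a, b) = ((0.3784 + 0.649i), 0) → ((0.2676 + 0.4589i), (0.2676 + 0.4589i))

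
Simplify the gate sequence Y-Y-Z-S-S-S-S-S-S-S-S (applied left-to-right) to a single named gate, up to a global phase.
Z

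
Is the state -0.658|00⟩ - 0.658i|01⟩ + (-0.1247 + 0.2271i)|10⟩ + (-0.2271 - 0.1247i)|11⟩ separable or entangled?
Separable

Writing the state as a|00⟩ + b|01⟩ + c|10⟩ + d|11⟩, it is a product state iff ad − bc = 0.
Here (a, b, c, d) = (-0.658, -0.658i, (-0.1247 + 0.2271i), (-0.2271 - 0.1247i)): ad − bc = (-0.658)(-0.2271 - 0.1247i) − (-0.658i)(-0.1247 + 0.2271i) = 0, so the state is separable.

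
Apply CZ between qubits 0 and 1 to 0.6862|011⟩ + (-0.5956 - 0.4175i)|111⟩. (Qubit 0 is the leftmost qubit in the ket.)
0.6862|011⟩ + (0.5956 + 0.4175i)|111⟩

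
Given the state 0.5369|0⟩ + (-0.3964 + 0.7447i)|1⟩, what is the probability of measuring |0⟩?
0.2883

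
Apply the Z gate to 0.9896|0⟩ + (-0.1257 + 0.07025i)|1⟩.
0.9896|0⟩ + (0.1257 - 0.07025i)|1⟩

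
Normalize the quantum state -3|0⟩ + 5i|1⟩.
-0.5145|0⟩ + 0.8575i|1⟩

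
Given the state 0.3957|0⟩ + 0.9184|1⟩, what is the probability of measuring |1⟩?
0.8435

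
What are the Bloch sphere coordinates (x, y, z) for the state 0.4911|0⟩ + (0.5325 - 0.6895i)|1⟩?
(0.523, -0.6772, -0.5178)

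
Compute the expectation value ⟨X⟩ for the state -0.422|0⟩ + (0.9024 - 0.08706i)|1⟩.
-0.7616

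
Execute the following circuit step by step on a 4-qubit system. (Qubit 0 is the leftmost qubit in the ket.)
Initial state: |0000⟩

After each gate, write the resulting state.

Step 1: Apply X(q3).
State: |0001⟩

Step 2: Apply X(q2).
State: |0011⟩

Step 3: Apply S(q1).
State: |0011⟩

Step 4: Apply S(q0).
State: |0011⟩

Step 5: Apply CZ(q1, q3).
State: |0011⟩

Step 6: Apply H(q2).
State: 1/√2|0001⟩ - 1/√2|0011⟩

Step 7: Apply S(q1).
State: 1/√2|0001⟩ - 1/√2|0011⟩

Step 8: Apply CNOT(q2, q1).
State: 1/√2|0001⟩ - 1/√2|0111⟩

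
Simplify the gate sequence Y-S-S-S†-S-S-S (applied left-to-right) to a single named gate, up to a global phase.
Y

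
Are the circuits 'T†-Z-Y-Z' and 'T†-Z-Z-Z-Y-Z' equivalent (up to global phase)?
Yes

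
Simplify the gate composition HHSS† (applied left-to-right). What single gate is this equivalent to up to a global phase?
I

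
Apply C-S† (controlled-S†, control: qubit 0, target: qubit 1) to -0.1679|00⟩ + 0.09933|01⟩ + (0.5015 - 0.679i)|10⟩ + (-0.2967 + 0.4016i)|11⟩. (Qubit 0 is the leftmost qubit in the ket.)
-0.1679|00⟩ + 0.09933|01⟩ + (0.5015 - 0.679i)|10⟩ + (0.4016 + 0.2967i)|11⟩

C-S† leaves the control-|0⟩ kets |00⟩, |01⟩ unchanged and applies S† to qubit 1 on the control-|1⟩ pair (|10⟩, |11⟩).
S† = [[1, 0], [0, -i]].
With a = amp(|10⟩) = (0.5015 - 0.679i) and b = amp(|11⟩) = (-0.2967 + 0.4016i):
new amp(|10⟩) = (1)·a = (0.5015 - 0.679i)
new amp(|11⟩) = (-i)·b = (0.4016 + 0.2967i)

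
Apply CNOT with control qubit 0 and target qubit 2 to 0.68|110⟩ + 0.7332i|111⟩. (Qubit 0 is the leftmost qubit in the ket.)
0.7332i|110⟩ + 0.68|111⟩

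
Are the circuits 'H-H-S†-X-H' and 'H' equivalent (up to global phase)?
No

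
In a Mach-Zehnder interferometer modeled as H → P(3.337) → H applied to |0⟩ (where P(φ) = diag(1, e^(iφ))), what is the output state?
(0.009516 - 0.09708i)|0⟩ + (0.9905 + 0.09708i)|1⟩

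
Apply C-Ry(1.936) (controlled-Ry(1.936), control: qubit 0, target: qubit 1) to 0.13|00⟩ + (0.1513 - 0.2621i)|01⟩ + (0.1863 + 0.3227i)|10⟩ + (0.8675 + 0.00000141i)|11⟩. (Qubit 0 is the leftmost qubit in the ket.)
0.13|00⟩ + (0.1513 - 0.2621i)|01⟩ + (-0.609 + 0.183i)|10⟩ + (0.6453 + 0.2658i)|11⟩

C-Ry(1.936) leaves the control-|0⟩ kets |00⟩, |01⟩ unchanged and applies Ry(1.936) to qubit 1 on the control-|1⟩ pair (|10⟩, |11⟩).
Ry(1.936) = [[cos(θ/2), −sin(θ/2)], [sin(θ/2), cos(θ/2)]]; θ = 1.936, cos(θ/2) ≈ 0.566948, sin(θ/2) ≈ 0.823753.
With a = amp(|10⟩) = (0.1863 + 0.3227i) and b = amp(|11⟩) = (0.8675 + 0.00000141i):
new amp(|10⟩) = (0.566948)·a + (-0.823753)·b = (-0.609 + 0.183i)
new amp(|11⟩) = (0.823753)·a + (0.566948)·b = (0.6453 + 0.2658i)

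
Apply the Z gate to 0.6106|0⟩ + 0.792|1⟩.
0.6106|0⟩ - 0.792|1⟩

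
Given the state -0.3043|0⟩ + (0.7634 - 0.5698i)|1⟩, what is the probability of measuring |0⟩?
0.0926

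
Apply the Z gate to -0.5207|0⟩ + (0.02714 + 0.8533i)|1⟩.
-0.5207|0⟩ + (-0.02714 - 0.8533i)|1⟩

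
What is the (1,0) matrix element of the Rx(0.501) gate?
-0.2479i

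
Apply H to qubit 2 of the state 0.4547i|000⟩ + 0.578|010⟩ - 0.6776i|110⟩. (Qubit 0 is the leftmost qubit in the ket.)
0.3215i|000⟩ + 0.3215i|001⟩ + 0.4087|010⟩ + 0.4087|011⟩ - 0.4791i|110⟩ - 0.4791i|111⟩

H on qubit 2 mixes each pair of kets that differ only in qubit 2: amplitudes (a, b) of (|…0…⟩, |…1…⟩) become ((a + b)/√2, (a − b)/√2). Kets absent from the input have amplitude 0.
(|000⟩, |001⟩): (a, b) = (0.4547i, 0) → (0.3215i, 0.3215i)
(|010⟩, |011⟩): (a, b) = (0.578, 0) → (0.4087, 0.4087)
(|110⟩, |111⟩): (a, b) = (-0.6776i, 0) → (-0.4791i, -0.4791i)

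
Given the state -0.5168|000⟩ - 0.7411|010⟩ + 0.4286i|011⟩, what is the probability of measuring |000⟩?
0.2671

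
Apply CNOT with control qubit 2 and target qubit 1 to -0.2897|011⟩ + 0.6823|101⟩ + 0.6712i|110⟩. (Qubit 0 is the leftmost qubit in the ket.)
-0.2897|001⟩ + 0.6712i|110⟩ + 0.6823|111⟩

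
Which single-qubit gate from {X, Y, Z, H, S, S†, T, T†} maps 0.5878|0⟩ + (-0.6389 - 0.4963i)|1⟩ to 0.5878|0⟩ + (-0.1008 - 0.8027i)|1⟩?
T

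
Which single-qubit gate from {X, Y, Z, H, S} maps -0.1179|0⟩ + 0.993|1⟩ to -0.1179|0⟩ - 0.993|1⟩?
Z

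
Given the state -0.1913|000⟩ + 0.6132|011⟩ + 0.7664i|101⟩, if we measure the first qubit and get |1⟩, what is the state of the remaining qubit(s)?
i|01⟩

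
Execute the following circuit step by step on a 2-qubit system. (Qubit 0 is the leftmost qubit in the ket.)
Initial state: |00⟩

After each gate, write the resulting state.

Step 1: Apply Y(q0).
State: i|10⟩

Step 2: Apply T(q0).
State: (-1/√2 + (1/√2)i)|10⟩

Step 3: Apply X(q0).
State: (-1/√2 + (1/√2)i)|00⟩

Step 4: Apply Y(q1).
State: (-1/√2 - (1/√2)i)|01⟩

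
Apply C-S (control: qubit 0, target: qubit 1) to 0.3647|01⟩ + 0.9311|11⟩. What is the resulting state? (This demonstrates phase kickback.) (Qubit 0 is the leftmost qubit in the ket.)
0.3647|01⟩ + 0.9311i|11⟩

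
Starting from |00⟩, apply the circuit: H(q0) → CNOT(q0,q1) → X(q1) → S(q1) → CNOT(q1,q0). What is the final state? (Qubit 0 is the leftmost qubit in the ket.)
1/√2|10⟩ + (1/√2)i|11⟩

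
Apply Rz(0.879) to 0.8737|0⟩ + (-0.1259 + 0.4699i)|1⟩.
(0.7907 - 0.3717i)|0⟩ + (-0.3139 + 0.3717i)|1⟩

Rz(0.879) = [[e^(−iθ/2), 0], [0, e^(iθ/2)]] with e^(±iθ/2) = cos(θ/2) ± i·sin(θ/2); θ = 0.879, cos(θ/2) ≈ 0.904965, sin(θ/2) ≈ 0.425487.
With a = amp(|0⟩) = 0.8737 and b = amp(|1⟩) = (-0.1259 + 0.4699i):
new amp(|0⟩) = (0.904965 - 0.425487i)·a = (0.7907 - 0.3717i)
new amp(|1⟩) = (0.904965 + 0.425487i)·b = (-0.3139 + 0.3717i)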